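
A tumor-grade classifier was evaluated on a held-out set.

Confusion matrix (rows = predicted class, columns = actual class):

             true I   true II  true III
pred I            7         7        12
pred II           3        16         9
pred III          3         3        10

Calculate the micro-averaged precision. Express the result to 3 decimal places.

Micro-averaging pools counts across classes: ΣTP=33, ΣFP=37, ΣFN=37.
Micro-precision = TP/(TP+FP) on pooled counts = 0.471 (equals overall accuracy in single-label multiclass).

0.471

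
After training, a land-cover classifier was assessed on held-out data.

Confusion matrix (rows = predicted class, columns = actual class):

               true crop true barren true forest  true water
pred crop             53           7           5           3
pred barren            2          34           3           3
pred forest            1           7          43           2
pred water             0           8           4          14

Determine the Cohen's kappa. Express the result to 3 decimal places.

0.674

Observed agreement pₒ = trace/N = 144/189 = 0.7619
Expected agreement pₑ = Σ (rowᵢ·colᵢ)/N² = (56·68 + 56·42 + 55·53 + 22·26)/189² = 0.2701
κ = (pₒ − pₑ)/(1 − pₑ) = (0.7619 − 0.2701)/(1 − 0.2701) = 0.674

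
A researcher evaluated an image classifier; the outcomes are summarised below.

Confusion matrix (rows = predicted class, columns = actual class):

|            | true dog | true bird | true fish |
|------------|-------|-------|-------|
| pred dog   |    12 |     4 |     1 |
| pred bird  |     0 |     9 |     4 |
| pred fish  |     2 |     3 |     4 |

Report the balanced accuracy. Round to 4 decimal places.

Balanced accuracy = mean of per-class recall.
  dog: recall = 12/14 = 0.85714
  bird: recall = 9/16 = 0.56250
  fish: recall = 4/9 = 0.44444
Mean = (0.85714 + 0.56250 + 0.44444) / 3 = 0.6214

0.6214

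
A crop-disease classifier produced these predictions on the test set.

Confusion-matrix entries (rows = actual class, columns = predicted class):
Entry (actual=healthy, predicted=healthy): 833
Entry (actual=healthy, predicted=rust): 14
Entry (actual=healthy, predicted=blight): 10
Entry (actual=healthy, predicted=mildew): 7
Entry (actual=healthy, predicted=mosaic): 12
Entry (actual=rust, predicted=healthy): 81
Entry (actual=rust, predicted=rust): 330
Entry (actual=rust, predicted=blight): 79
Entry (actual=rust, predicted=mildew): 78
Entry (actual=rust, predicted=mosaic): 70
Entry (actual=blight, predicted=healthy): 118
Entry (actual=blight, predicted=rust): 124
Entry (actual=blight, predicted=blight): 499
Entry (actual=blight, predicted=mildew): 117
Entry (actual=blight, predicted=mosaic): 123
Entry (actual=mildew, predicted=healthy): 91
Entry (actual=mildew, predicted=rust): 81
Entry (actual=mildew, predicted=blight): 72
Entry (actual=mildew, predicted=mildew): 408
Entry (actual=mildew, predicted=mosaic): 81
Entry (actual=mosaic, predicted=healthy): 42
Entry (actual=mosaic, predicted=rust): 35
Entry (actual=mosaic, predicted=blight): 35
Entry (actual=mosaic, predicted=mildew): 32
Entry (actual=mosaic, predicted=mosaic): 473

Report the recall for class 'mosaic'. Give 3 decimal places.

0.767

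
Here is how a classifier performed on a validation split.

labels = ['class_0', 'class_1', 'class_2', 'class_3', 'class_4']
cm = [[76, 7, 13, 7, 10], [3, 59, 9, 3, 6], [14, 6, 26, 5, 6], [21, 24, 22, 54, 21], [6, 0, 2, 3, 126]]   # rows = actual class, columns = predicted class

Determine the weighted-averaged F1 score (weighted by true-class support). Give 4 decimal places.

0.6329

Per-class F1 score (2·TP/(2·TP+FP+FN)):
  class_0: TP=76, FP=3+14+21+6=44, FN=7+13+7+10=37 → 152/233 = 0.65236
  class_1: TP=59, FP=7+6+24+0=37, FN=3+9+3+6=21 → 118/176 = 0.67045
  class_2: TP=26, FP=13+9+22+2=46, FN=14+6+5+6=31 → 52/129 = 0.40310
  class_3: TP=54, FP=7+3+5+3=18, FN=21+24+22+21=88 → 108/214 = 0.50467
  class_4: TP=126, FP=10+6+6+21=43, FN=6+0+2+3=11 → 252/306 = 0.82353
Weighted-F1 score = Σ (supportᵢ/N)·F1 scoreᵢ with N=529: (113/529)·0.65236 + (80/529)·0.67045 + (57/529)·0.40310 + (142/529)·0.50467 + (137/529)·0.82353 = 0.6329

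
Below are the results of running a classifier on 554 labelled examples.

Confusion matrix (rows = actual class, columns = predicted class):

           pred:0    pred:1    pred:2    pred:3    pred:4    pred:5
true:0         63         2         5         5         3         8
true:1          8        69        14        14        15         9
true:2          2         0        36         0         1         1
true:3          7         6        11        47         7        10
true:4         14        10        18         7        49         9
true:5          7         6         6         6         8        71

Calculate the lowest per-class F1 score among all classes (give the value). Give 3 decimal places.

Per-class F1 score (2·TP/(2·TP+FP+FN)):
  0: TP=63, FP=8+2+7+14+7=38, FN=2+5+5+3+8=23 → 126/187 = 0.6738
  1: TP=69, FP=2+0+6+10+6=24, FN=8+14+14+15+9=60 → 138/222 = 0.6216
  2: TP=36, FP=5+14+11+18+6=54, FN=2+0+0+1+1=4 → 72/130 = 0.5538
  3: TP=47, FP=5+14+0+7+6=32, FN=7+6+11+7+10=41 → 94/167 = 0.5629
  4: TP=49, FP=3+15+1+7+8=34, FN=14+10+18+7+9=58 → 98/190 = 0.5158
  5: TP=71, FP=8+9+1+10+9=37, FN=7+6+6+6+8=33 → 142/212 = 0.6698
Lowest is class '4' with F1 score = 0.516.

0.516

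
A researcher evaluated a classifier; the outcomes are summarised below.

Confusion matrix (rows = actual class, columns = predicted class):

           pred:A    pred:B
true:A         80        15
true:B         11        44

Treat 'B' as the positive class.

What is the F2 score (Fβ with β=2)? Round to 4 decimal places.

0.7885

Fβ = (1+β²)·TP / ((1+β²)·TP + β²·FN + FP), with β²=4
= 5·44 / (5·44 + 4·11 + 15) = 0.7885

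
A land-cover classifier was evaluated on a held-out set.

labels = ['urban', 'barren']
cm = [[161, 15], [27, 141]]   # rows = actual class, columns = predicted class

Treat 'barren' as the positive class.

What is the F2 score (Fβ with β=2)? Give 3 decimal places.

Fβ = (1+β²)·TP / ((1+β²)·TP + β²·FN + FP), with β²=4
= 5·141 / (5·141 + 4·27 + 15) = 0.851

0.851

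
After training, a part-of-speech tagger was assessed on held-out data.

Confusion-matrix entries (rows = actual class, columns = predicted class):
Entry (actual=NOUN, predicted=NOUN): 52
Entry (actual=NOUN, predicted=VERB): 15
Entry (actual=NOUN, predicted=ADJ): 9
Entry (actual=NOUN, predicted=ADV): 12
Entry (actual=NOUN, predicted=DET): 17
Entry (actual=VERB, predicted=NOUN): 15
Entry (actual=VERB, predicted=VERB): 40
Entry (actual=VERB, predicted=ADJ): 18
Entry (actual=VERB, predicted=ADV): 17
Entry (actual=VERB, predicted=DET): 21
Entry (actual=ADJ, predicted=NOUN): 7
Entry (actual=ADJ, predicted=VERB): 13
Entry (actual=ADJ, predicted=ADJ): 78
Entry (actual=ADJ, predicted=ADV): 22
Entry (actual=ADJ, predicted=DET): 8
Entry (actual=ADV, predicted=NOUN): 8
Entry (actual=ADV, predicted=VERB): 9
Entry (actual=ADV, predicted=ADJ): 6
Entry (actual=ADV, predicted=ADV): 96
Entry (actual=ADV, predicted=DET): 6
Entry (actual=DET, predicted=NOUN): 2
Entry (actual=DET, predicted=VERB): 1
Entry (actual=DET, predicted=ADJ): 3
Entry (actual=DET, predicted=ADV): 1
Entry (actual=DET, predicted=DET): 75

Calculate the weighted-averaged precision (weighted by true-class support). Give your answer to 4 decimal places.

Per-class precision (TP/(TP+FP)):
  NOUN: TP=52, FP=15+7+8+2=32 → 52/84 = 0.61905
  VERB: TP=40, FP=15+13+9+1=38 → 40/78 = 0.51282
  ADJ: TP=78, FP=9+18+6+3=36 → 78/114 = 0.68421
  ADV: TP=96, FP=12+17+22+1=52 → 96/148 = 0.64865
  DET: TP=75, FP=17+21+8+6=52 → 75/127 = 0.59055
Weighted-precision = Σ (supportᵢ/N)·precisionᵢ with N=551: (105/551)·0.61905 + (111/551)·0.51282 + (128/551)·0.68421 + (125/551)·0.64865 + (82/551)·0.59055 = 0.6153

0.6153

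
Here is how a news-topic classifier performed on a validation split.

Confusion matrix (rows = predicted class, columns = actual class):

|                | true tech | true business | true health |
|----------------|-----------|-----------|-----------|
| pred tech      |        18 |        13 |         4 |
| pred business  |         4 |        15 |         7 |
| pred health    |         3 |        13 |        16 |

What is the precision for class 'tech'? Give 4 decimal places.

Take TP from the diagonal, FP from the rest of the 'tech' prediction marginal, FN from the rest of the 'tech' actual marginal.
precision = TP/(TP+FP).
tech: TP=18, FP=13+4=17 → 18/35 = 0.51429

0.5143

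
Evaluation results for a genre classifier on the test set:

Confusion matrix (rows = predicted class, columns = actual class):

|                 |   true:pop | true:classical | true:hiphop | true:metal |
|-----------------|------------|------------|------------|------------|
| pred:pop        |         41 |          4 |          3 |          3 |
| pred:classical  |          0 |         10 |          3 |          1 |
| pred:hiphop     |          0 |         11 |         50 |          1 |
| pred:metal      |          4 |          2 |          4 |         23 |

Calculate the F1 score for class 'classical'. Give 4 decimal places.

0.4878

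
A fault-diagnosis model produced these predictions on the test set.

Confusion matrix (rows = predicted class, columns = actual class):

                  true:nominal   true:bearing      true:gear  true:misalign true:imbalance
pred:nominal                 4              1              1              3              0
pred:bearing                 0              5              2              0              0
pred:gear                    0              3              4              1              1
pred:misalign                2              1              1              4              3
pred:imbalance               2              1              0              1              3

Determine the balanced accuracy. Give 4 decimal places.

Balanced accuracy = mean of per-class recall.
  nominal: recall = 4/8 = 0.50000
  bearing: recall = 5/11 = 0.45455
  gear: recall = 4/8 = 0.50000
  misalign: recall = 4/9 = 0.44444
  imbalance: recall = 3/7 = 0.42857
Mean = (0.50000 + 0.45455 + 0.50000 + 0.44444 + 0.42857) / 5 = 0.4655

0.4655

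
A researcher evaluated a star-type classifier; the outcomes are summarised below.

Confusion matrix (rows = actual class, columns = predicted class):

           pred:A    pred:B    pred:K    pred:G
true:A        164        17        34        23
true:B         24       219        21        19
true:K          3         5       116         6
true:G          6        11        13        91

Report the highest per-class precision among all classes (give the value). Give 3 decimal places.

Per-class precision (TP/(TP+FP)):
  A: TP=164, FP=24+3+6=33 → 164/197 = 0.8325
  B: TP=219, FP=17+5+11=33 → 219/252 = 0.8690
  K: TP=116, FP=34+21+13=68 → 116/184 = 0.6304
  G: TP=91, FP=23+19+6=48 → 91/139 = 0.6547
Highest is class 'B' with precision = 0.869.

0.869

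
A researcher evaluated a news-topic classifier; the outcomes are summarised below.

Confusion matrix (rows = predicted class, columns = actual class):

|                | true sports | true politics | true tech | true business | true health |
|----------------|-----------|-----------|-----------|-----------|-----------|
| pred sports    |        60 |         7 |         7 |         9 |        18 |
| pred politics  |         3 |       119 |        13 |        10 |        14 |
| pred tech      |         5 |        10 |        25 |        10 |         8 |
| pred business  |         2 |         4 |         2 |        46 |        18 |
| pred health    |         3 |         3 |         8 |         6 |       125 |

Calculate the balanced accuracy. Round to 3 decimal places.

Balanced accuracy = mean of per-class recall.
  sports: recall = 60/73 = 0.8219
  politics: recall = 119/143 = 0.8322
  tech: recall = 25/55 = 0.4545
  business: recall = 46/81 = 0.5679
  health: recall = 125/183 = 0.6831
Mean = (0.8219 + 0.8322 + 0.4545 + 0.5679 + 0.6831) / 5 = 0.672

0.672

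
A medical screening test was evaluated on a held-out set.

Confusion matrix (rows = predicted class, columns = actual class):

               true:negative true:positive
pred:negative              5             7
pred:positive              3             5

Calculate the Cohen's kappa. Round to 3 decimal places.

Observed agreement pₒ = trace/N = 10/20 = 0.5000
Expected agreement pₑ = Σ (rowᵢ·colᵢ)/N² = (8·12 + 12·8)/20² = 0.4800
κ = (pₒ − pₑ)/(1 − pₑ) = (0.5000 − 0.4800)/(1 − 0.4800) = 0.038

0.038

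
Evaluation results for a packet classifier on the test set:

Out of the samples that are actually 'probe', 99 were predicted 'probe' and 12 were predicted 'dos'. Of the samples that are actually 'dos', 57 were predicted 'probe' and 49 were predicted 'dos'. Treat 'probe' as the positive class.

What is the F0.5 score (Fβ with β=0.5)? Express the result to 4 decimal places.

0.6735

Fβ = (1+β²)·TP / ((1+β²)·TP + β²·FN + FP), with β²=1/4
= 1.25·99 / (1.25·99 + 0.25·12 + 57) = 0.6735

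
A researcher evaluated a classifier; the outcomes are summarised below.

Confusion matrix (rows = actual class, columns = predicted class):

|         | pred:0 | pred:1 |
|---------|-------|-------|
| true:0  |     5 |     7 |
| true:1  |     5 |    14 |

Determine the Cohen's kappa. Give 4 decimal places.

Observed agreement pₒ = trace/N = 19/31 = 0.61290
Expected agreement pₑ = Σ (rowᵢ·colᵢ)/N² = (12·10 + 19·21)/31² = 0.54006
κ = (pₒ − pₑ)/(1 − pₑ) = (0.61290 − 0.54006)/(1 − 0.54006) = 0.1584

0.1584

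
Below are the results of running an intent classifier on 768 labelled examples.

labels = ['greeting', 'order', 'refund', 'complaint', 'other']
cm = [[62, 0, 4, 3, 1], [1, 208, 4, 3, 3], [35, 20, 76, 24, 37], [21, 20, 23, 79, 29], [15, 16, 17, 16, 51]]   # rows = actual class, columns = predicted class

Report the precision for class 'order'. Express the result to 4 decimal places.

0.7879

Take TP from the diagonal, FP from the rest of the 'order' prediction marginal, FN from the rest of the 'order' actual marginal.
precision = TP/(TP+FP).
order: TP=208, FP=0+20+20+16=56 → 208/264 = 0.78788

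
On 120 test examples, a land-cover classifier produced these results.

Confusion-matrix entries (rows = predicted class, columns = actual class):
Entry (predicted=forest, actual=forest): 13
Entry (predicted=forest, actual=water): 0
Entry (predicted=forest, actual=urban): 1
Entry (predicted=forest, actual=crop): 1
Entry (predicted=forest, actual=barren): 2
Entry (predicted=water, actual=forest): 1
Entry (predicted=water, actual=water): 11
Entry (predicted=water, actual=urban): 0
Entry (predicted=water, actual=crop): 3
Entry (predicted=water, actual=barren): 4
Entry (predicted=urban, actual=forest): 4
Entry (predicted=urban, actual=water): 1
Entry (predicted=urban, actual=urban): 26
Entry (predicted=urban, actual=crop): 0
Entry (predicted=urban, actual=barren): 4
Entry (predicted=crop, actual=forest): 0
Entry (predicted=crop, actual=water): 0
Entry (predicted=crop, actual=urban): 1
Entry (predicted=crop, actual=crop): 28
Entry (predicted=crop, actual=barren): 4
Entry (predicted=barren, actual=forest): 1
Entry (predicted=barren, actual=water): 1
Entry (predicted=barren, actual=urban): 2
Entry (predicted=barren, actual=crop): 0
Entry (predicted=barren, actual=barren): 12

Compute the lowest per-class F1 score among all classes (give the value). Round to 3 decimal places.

0.571

Per-class F1 score (2·TP/(2·TP+FP+FN)):
  forest: TP=13, FP=0+1+1+2=4, FN=1+4+0+1=6 → 26/36 = 0.7222
  water: TP=11, FP=1+0+3+4=8, FN=0+1+0+1=2 → 22/32 = 0.6875
  urban: TP=26, FP=4+1+0+4=9, FN=1+0+1+2=4 → 52/65 = 0.8000
  crop: TP=28, FP=0+0+1+4=5, FN=1+3+0+0=4 → 56/65 = 0.8615
  barren: TP=12, FP=1+1+2+0=4, FN=2+4+4+4=14 → 24/42 = 0.5714
Lowest is class 'barren' with F1 score = 0.571.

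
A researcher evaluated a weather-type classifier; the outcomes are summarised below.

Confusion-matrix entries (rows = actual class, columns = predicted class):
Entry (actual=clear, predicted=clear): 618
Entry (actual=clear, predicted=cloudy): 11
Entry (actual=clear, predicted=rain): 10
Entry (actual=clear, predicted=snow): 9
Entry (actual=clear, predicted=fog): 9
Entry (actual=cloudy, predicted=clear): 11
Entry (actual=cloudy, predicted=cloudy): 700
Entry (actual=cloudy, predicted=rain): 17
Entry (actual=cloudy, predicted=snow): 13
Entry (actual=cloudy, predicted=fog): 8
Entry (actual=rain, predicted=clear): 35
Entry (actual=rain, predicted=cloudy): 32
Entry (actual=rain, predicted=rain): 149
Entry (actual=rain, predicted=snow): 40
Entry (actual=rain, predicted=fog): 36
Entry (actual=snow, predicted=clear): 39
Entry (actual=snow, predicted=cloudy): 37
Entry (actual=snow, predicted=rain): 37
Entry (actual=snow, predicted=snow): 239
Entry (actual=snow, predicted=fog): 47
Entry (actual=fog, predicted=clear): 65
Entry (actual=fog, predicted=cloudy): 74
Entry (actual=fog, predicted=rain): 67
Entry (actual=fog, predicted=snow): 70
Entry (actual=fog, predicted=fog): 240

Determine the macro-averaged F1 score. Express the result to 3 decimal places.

Per-class F1 score (2·TP/(2·TP+FP+FN)):
  clear: TP=618, FP=11+35+39+65=150, FN=11+10+9+9=39 → 1236/1425 = 0.8674
  cloudy: TP=700, FP=11+32+37+74=154, FN=11+17+13+8=49 → 1400/1603 = 0.8734
  rain: TP=149, FP=10+17+37+67=131, FN=35+32+40+36=143 → 298/572 = 0.5210
  snow: TP=239, FP=9+13+40+70=132, FN=39+37+37+47=160 → 478/770 = 0.6208
  fog: TP=240, FP=9+8+36+47=100, FN=65+74+67+70=276 → 480/856 = 0.5607
Macro-F1 score = mean = (0.8674 + 0.8734 + 0.5210 + 0.6208 + 0.5607) / 5 = 0.689

0.689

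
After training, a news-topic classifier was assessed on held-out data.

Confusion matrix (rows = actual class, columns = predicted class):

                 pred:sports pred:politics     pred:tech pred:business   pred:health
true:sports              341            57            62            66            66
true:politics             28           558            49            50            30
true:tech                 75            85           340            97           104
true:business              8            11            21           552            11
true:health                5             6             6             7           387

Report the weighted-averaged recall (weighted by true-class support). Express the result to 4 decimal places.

Per-class recall (TP/(TP+FN)):
  sports: TP=341, FN=57+62+66+66=251 → 341/592 = 0.57601
  politics: TP=558, FN=28+49+50+30=157 → 558/715 = 0.78042
  tech: TP=340, FN=75+85+97+104=361 → 340/701 = 0.48502
  business: TP=552, FN=8+11+21+11=51 → 552/603 = 0.91542
  health: TP=387, FN=5+6+6+7=24 → 387/411 = 0.94161
Weighted-recall = Σ (supportᵢ/N)·recallᵢ with N=3022: (592/3022)·0.57601 + (715/3022)·0.78042 + (701/3022)·0.48502 + (603/3022)·0.91542 + (411/3022)·0.94161 = 0.7207

0.7207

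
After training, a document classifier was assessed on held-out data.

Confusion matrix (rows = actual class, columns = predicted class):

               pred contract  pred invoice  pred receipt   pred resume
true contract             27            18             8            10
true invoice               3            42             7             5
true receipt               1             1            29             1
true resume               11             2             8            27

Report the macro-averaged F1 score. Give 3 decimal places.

0.625

Per-class F1 score (2·TP/(2·TP+FP+FN)):
  contract: TP=27, FP=3+1+11=15, FN=18+8+10=36 → 54/105 = 0.5143
  invoice: TP=42, FP=18+1+2=21, FN=3+7+5=15 → 84/120 = 0.7000
  receipt: TP=29, FP=8+7+8=23, FN=1+1+1=3 → 58/84 = 0.6905
  resume: TP=27, FP=10+5+1=16, FN=11+2+8=21 → 54/91 = 0.5934
Macro-F1 score = mean = (0.5143 + 0.7000 + 0.6905 + 0.5934) / 4 = 0.625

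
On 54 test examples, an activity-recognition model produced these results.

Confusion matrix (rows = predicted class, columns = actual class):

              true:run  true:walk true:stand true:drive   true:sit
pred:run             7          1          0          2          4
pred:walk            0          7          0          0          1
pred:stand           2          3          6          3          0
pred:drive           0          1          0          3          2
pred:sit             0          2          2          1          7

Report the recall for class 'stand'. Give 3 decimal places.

0.750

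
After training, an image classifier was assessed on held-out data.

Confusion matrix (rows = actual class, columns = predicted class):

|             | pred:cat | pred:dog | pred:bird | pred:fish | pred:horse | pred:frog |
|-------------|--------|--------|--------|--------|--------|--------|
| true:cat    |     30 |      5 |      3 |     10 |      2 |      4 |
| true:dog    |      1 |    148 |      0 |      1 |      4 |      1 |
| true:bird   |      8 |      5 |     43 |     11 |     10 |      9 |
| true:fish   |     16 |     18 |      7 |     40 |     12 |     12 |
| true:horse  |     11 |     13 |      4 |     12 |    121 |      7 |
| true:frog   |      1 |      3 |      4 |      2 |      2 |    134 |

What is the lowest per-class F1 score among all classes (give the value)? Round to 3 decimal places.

Per-class F1 score (2·TP/(2·TP+FP+FN)):
  cat: TP=30, FP=1+8+16+11+1=37, FN=5+3+10+2+4=24 → 60/121 = 0.4959
  dog: TP=148, FP=5+5+18+13+3=44, FN=1+0+1+4+1=7 → 296/347 = 0.8530
  bird: TP=43, FP=3+0+7+4+4=18, FN=8+5+11+10+9=43 → 86/147 = 0.5850
  fish: TP=40, FP=10+1+11+12+2=36, FN=16+18+7+12+12=65 → 80/181 = 0.4420
  horse: TP=121, FP=2+4+10+12+2=30, FN=11+13+4+12+7=47 → 242/319 = 0.7586
  frog: TP=134, FP=4+1+9+12+7=33, FN=1+3+4+2+2=12 → 268/313 = 0.8562
Lowest is class 'fish' with F1 score = 0.442.

0.442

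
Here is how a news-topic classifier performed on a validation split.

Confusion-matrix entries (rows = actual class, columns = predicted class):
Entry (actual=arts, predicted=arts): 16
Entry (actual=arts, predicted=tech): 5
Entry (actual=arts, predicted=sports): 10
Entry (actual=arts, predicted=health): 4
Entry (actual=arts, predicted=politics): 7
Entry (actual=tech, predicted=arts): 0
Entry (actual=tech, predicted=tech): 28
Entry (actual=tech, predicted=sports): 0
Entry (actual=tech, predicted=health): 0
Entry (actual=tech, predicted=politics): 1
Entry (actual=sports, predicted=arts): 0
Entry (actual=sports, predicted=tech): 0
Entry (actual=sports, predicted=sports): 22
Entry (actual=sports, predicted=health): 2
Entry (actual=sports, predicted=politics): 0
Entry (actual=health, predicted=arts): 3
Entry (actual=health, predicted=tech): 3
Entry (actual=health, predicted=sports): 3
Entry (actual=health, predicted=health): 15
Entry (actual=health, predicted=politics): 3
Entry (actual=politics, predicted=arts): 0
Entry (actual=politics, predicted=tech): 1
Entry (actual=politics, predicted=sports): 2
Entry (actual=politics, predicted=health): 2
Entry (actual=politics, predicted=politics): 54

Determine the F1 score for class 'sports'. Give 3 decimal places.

0.721

Treat 'sports' as positive and all other classes as negative.
F1 score = 2·TP/(2·TP+FP+FN).
sports: TP=22, FP=10+0+3+2=15, FN=0+0+2+0=2 → 44/61 = 0.7213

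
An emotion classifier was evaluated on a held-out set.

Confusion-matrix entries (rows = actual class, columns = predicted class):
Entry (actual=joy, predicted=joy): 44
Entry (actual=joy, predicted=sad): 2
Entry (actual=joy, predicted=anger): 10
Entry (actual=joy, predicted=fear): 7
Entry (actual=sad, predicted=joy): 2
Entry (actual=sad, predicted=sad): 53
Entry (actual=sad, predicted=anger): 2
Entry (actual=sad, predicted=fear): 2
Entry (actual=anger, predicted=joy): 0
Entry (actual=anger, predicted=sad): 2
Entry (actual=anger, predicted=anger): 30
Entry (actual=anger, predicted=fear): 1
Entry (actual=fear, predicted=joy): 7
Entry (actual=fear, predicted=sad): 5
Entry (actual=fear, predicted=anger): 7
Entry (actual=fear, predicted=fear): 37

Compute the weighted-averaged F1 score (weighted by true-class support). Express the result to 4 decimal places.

0.7766

Per-class F1 score (2·TP/(2·TP+FP+FN)):
  joy: TP=44, FP=2+0+7=9, FN=2+10+7=19 → 88/116 = 0.75862
  sad: TP=53, FP=2+2+5=9, FN=2+2+2=6 → 106/121 = 0.87603
  anger: TP=30, FP=10+2+7=19, FN=0+2+1=3 → 60/82 = 0.73171
  fear: TP=37, FP=7+2+1=10, FN=7+5+7=19 → 74/103 = 0.71845
Weighted-F1 score = Σ (supportᵢ/N)·F1 scoreᵢ with N=211: (63/211)·0.75862 + (59/211)·0.87603 + (33/211)·0.73171 + (56/211)·0.71845 = 0.7766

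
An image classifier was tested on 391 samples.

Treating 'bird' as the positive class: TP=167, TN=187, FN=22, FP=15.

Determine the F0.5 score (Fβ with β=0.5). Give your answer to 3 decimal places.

0.911

Fβ = (1+β²)·TP / ((1+β²)·TP + β²·FN + FP), with β²=1/4
= 1.25·167 / (1.25·167 + 0.25·22 + 15) = 0.911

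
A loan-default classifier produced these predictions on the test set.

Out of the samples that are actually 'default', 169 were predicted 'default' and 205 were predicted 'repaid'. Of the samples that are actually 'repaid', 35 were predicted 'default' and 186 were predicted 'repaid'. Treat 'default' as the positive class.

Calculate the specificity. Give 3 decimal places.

0.842

Specificity = TN/(TN+FP) = 186/(186+35) = 0.842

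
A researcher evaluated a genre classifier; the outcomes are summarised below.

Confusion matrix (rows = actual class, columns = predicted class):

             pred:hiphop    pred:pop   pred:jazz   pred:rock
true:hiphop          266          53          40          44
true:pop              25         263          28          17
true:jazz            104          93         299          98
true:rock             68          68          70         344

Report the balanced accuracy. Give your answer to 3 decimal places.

Balanced accuracy = mean of per-class recall.
  hiphop: recall = 266/403 = 0.6600
  pop: recall = 263/333 = 0.7898
  jazz: recall = 299/594 = 0.5034
  rock: recall = 344/550 = 0.6255
Mean = (0.6600 + 0.7898 + 0.5034 + 0.6255) / 4 = 0.645

0.645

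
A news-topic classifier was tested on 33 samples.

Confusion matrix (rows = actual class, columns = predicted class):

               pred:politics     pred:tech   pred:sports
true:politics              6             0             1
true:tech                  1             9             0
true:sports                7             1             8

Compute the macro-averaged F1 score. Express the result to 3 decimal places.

0.704

Per-class F1 score (2·TP/(2·TP+FP+FN)):
  politics: TP=6, FP=1+7=8, FN=0+1=1 → 12/21 = 0.5714
  tech: TP=9, FP=0+1=1, FN=1+0=1 → 18/20 = 0.9000
  sports: TP=8, FP=1+0=1, FN=7+1=8 → 16/25 = 0.6400
Macro-F1 score = mean = (0.5714 + 0.9000 + 0.6400) / 3 = 0.704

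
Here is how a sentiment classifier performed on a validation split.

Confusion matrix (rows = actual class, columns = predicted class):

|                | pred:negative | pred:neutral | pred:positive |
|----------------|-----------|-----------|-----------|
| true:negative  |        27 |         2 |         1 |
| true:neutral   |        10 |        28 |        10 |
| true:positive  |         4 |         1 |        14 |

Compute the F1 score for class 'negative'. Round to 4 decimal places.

0.7606

One-vs-rest for 'negative': TP = diagonal; FP = other classes predicted 'negative'; FN = 'negative' predicted as other.
F1 score = 2·TP/(2·TP+FP+FN).
negative: TP=27, FP=10+4=14, FN=2+1=3 → 54/71 = 0.76056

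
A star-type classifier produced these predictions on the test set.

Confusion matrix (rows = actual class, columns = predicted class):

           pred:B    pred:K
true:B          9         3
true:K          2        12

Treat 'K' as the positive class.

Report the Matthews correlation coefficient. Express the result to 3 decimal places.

0.613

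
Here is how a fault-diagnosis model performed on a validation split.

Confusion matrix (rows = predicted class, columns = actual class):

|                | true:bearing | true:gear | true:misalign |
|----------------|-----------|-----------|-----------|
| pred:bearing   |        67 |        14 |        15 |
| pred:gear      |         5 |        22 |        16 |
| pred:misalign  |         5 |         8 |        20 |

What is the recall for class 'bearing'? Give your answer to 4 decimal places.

0.8701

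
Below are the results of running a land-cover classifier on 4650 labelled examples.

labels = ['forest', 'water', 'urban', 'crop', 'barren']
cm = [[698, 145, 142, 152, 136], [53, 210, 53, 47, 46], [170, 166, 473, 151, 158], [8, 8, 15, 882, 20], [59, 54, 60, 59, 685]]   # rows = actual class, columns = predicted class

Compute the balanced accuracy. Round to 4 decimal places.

Balanced accuracy = mean of per-class recall.
  forest: recall = 698/1273 = 0.54831
  water: recall = 210/409 = 0.51345
  urban: recall = 473/1118 = 0.42308
  crop: recall = 882/933 = 0.94534
  barren: recall = 685/917 = 0.74700
Mean = (0.54831 + 0.51345 + 0.42308 + 0.94534 + 0.74700) / 5 = 0.6354

0.6354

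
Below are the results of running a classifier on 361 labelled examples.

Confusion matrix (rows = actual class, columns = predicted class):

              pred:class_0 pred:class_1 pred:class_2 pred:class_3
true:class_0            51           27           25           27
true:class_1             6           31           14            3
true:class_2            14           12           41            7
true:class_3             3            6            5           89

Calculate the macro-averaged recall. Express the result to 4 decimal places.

Per-class recall (TP/(TP+FN)):
  class_0: TP=51, FN=27+25+27=79 → 51/130 = 0.39231
  class_1: TP=31, FN=6+14+3=23 → 31/54 = 0.57407
  class_2: TP=41, FN=14+12+7=33 → 41/74 = 0.55405
  class_3: TP=89, FN=3+6+5=14 → 89/103 = 0.86408
Macro-recall = mean = (0.39231 + 0.57407 + 0.55405 + 0.86408) / 4 = 0.5961

0.5961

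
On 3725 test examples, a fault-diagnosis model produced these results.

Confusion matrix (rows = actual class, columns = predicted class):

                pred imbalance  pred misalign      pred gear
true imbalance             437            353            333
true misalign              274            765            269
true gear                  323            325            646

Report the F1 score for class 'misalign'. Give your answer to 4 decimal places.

Treat 'misalign' as positive and all other classes as negative.
F1 score = 2·TP/(2·TP+FP+FN).
misalign: TP=765, FP=353+325=678, FN=274+269=543 → 1530/2751 = 0.55616

0.5562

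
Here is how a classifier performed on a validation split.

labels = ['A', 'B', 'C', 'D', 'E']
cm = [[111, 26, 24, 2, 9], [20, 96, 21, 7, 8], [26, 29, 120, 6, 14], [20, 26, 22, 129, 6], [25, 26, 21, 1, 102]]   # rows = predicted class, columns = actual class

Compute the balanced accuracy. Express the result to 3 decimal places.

Balanced accuracy = mean of per-class recall.
  A: recall = 111/202 = 0.5495
  B: recall = 96/203 = 0.4729
  C: recall = 120/208 = 0.5769
  D: recall = 129/145 = 0.8897
  E: recall = 102/139 = 0.7338
Mean = (0.5495 + 0.4729 + 0.5769 + 0.8897 + 0.7338) / 5 = 0.645

0.645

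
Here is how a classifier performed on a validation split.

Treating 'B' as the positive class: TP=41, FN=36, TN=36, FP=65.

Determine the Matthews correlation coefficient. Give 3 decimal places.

-0.112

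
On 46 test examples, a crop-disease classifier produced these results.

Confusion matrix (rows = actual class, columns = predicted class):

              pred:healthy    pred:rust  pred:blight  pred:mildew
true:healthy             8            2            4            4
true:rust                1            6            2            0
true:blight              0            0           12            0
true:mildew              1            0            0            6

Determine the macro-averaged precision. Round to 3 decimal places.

0.704

Per-class precision (TP/(TP+FP)):
  healthy: TP=8, FP=1+0+1=2 → 8/10 = 0.8000
  rust: TP=6, FP=2+0+0=2 → 6/8 = 0.7500
  blight: TP=12, FP=4+2+0=6 → 12/18 = 0.6667
  mildew: TP=6, FP=4+0+0=4 → 6/10 = 0.6000
Macro-precision = mean = (0.8000 + 0.7500 + 0.6667 + 0.6000) / 4 = 0.704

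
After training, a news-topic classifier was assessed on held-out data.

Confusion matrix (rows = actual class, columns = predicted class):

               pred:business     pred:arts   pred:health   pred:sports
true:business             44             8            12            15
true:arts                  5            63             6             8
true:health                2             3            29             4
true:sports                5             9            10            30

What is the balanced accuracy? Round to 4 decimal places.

0.6610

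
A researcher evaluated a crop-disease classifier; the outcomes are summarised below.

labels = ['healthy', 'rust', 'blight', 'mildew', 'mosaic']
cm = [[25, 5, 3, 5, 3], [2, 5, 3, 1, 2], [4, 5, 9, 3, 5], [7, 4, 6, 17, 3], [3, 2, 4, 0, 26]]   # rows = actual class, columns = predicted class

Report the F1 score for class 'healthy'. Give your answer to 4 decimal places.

Treat 'healthy' as positive and all other classes as negative.
F1 score = 2·TP/(2·TP+FP+FN).
healthy: TP=25, FP=2+4+7+3=16, FN=5+3+5+3=16 → 50/82 = 0.60976

0.6098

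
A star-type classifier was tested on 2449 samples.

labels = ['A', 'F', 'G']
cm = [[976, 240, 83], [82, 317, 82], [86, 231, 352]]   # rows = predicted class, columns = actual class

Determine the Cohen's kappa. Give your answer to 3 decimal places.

0.480

Observed agreement pₒ = trace/N = 1645/2449 = 0.6717
Expected agreement pₑ = Σ (rowᵢ·colᵢ)/N² = (1144·1299 + 788·481 + 517·669)/2449² = 0.3686
κ = (pₒ − pₑ)/(1 − pₑ) = (0.6717 − 0.3686)/(1 − 0.3686) = 0.480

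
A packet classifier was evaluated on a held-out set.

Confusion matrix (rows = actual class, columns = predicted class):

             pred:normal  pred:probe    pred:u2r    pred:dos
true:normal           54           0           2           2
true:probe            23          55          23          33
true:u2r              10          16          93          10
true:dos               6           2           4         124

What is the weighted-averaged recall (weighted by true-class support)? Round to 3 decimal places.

Per-class recall (TP/(TP+FN)):
  normal: TP=54, FN=0+2+2=4 → 54/58 = 0.9310
  probe: TP=55, FN=23+23+33=79 → 55/134 = 0.4104
  u2r: TP=93, FN=10+16+10=36 → 93/129 = 0.7209
  dos: TP=124, FN=6+2+4=12 → 124/136 = 0.9118
Weighted-recall = Σ (supportᵢ/N)·recallᵢ with N=457: (58/457)·0.9310 + (134/457)·0.4104 + (129/457)·0.7209 + (136/457)·0.9118 = 0.713

0.713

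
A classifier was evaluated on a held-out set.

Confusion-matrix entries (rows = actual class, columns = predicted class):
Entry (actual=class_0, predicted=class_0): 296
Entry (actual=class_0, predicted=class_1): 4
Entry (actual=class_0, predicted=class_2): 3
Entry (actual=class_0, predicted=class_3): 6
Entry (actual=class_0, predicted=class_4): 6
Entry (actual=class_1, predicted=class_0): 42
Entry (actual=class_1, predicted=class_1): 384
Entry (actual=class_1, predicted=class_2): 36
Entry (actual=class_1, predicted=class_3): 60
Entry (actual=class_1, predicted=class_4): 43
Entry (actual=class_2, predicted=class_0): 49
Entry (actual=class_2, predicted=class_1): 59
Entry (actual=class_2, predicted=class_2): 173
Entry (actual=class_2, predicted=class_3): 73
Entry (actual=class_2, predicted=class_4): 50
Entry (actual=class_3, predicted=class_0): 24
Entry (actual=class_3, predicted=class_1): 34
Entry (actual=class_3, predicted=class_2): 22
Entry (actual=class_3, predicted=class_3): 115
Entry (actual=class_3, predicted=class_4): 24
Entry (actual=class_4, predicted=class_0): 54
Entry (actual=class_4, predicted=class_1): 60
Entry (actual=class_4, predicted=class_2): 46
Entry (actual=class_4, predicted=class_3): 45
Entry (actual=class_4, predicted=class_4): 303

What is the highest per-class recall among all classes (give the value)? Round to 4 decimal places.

Per-class recall (TP/(TP+FN)):
  class_0: TP=296, FN=4+3+6+6=19 → 296/315 = 0.93968
  class_1: TP=384, FN=42+36+60+43=181 → 384/565 = 0.67965
  class_2: TP=173, FN=49+59+73+50=231 → 173/404 = 0.42822
  class_3: TP=115, FN=24+34+22+24=104 → 115/219 = 0.52511
  class_4: TP=303, FN=54+60+46+45=205 → 303/508 = 0.59646
Highest is class 'class_0' with recall = 0.9397.

0.9397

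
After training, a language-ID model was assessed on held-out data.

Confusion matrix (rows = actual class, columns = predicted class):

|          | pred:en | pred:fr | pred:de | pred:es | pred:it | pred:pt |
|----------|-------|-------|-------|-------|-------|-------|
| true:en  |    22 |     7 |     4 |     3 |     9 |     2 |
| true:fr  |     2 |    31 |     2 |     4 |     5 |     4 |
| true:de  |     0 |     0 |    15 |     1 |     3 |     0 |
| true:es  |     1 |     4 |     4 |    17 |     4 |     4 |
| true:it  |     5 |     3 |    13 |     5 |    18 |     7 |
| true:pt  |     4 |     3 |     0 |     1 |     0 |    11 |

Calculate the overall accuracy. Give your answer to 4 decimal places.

Accuracy = trace / total = (22+31+15+17+18+11=114) / 218 = 114/218 = 0.5229

0.5229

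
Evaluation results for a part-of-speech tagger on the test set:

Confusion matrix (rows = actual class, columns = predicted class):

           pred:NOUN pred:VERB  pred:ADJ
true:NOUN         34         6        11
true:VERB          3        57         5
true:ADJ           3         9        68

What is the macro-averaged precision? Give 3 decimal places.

Per-class precision (TP/(TP+FP)):
  NOUN: TP=34, FP=3+3=6 → 34/40 = 0.8500
  VERB: TP=57, FP=6+9=15 → 57/72 = 0.7917
  ADJ: TP=68, FP=11+5=16 → 68/84 = 0.8095
Macro-precision = mean = (0.8500 + 0.7917 + 0.8095) / 3 = 0.817

0.817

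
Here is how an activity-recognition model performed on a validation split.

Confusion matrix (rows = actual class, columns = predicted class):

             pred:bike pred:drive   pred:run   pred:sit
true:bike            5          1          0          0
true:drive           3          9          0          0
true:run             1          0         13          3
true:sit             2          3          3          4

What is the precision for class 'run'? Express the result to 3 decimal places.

One-vs-rest for 'run': TP = diagonal; FP = other classes predicted 'run'; FN = 'run' predicted as other.
precision = TP/(TP+FP).
run: TP=13, FP=0+0+3=3 → 13/16 = 0.8125

0.813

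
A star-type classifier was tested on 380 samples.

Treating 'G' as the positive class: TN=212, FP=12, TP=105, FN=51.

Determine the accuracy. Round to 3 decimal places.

Accuracy = (TP+TN)/N = (105+212)/380 = 0.834

0.834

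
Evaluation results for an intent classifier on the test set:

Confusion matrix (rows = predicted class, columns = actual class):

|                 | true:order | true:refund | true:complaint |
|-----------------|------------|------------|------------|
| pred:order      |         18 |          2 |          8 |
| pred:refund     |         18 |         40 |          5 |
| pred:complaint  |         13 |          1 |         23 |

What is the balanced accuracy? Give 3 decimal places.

0.645

Balanced accuracy = mean of per-class recall.
  order: recall = 18/49 = 0.3673
  refund: recall = 40/43 = 0.9302
  complaint: recall = 23/36 = 0.6389
Mean = (0.3673 + 0.9302 + 0.6389) / 3 = 0.645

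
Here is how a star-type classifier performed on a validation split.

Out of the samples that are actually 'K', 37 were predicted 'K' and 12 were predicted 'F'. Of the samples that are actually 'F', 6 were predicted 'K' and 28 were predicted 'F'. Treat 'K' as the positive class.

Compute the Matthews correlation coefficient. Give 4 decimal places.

MCC = (TP·TN − FP·FN) / √((TP+FP)(TP+FN)(TN+FP)(TN+FN))
Numerator = 37·28 − 6·12 = 964
Denominator = √(43·49·34·40) = √2865520 = 1692.7847
MCC = 964 / 1692.7847 = 0.5695

0.5695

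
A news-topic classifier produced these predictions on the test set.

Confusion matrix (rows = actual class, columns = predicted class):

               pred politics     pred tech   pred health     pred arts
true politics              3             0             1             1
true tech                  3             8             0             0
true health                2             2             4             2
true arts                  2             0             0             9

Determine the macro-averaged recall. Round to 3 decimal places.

Per-class recall (TP/(TP+FN)):
  politics: TP=3, FN=0+1+1=2 → 3/5 = 0.6000
  tech: TP=8, FN=3+0+0=3 → 8/11 = 0.7273
  health: TP=4, FN=2+2+2=6 → 4/10 = 0.4000
  arts: TP=9, FN=2+0+0=2 → 9/11 = 0.8182
Macro-recall = mean = (0.6000 + 0.7273 + 0.4000 + 0.8182) / 4 = 0.636

0.636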